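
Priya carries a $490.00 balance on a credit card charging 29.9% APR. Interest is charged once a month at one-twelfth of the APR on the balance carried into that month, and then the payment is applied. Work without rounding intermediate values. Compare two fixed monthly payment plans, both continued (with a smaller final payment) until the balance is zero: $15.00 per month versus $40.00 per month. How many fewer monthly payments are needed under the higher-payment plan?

Monthly rate r = 29.9%/12 = 2.49167% = 0.0249167.
At $15.00/mo: n = ⌈−ln(1 − rB₀/P)/ln(1+r)⌉ = 69 payments (last $5.00); total interest = total paid − $490.00 = $535.00.
At $40.00/mo: 15 payments (last $31.96); total interest $101.96.
Payments saved = 69 − 15 = 54.

54 fewer payments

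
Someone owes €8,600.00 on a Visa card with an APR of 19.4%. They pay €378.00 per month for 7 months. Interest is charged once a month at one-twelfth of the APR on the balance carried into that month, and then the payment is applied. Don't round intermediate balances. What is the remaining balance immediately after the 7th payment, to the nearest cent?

Monthly rate r = 19.4%/12 = 1.61667% = 0.0161667.
Each month: B ← B·(1+r) − €378.00.
Month 1: interest €139.03; balance after payment €8,361.03.
Month 2: interest €135.17; balance after payment €8,118.20.
Month 3: interest €131.24; balance after payment €7,871.45.
Month 4: interest €127.26; balance after payment €7,620.70.
Month 5: interest €123.20; balance after payment €7,365.90.
Month 6: interest €119.08; balance after payment €7,106.99.
Month 7: interest €114.90; balance after payment €6,843.88.

€6,843.88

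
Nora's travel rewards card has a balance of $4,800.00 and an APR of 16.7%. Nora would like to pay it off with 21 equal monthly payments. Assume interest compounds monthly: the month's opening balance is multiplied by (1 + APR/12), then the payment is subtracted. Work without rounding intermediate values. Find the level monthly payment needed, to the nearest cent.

Monthly rate r = 16.7%/12 = 1.39167% = 0.0139167.
Level-payment amortization: P = B₀·r / (1 − (1+r)^(−n)) = 4800.00·0.0139167 / (1 − 1.01392^(−21)).
Denominator 1 − (1+r)^(−21) = 0.251912328.
P = 66.8 / 0.251912328 ≈ 265.17.

$265.17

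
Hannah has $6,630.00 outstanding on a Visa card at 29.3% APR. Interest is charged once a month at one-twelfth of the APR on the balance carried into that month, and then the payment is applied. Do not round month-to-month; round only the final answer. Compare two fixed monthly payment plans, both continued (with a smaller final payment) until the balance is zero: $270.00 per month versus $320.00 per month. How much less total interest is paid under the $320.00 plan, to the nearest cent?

Monthly rate r = 29.3%/12 = 2.44167% = 0.0244167.
At $270.00/mo: n = ⌈−ln(1 − rB₀/P)/ln(1+r)⌉ = 38 payments (last $253.58); total interest = total paid − $6,630.00 = $3,613.58.
At $320.00/mo: 30 payments (last $72.38); total interest $2,722.38.
Interest saved = $3,613.58 − $2,722.38 = $891.20.

$891.20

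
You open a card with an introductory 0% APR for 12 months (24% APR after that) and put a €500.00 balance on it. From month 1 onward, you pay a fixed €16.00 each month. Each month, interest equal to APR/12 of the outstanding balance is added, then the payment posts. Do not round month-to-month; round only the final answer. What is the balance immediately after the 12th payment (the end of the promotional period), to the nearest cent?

€308.00

Promo months 1–12 at r₀ = 0%/12 = 0; months 13+ at r₁ = 24%/12 = 0.02.
After month 12 (no interest yet): B = €500.00 − 12·€16.00 = €308.00.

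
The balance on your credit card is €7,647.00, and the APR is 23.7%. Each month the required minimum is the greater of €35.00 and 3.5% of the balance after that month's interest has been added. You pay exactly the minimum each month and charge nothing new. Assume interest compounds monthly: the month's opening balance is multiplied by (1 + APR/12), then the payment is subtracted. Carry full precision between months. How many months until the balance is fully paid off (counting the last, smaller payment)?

170 months

Monthly rate r = 23.7%/12 = 1.975% = 0.01975.
While 3.5% of the post-interest balance exceeds €35.00, each month B ← (B·(1+r))·(1 − 0.035), i.e. B shrinks by the factor (1+r)·0.965 = 0.98406.
This holds for months 1–128. Entering month 129 the balance is €977.65; 3.5% of the post-interest balance is now below €35.00, so the flat €35.00 minimum applies from here.
From month 129 a fixed €35.00 at rate r clears €977.65 in 42 more payments. Total: 128 + 42 = 170 months.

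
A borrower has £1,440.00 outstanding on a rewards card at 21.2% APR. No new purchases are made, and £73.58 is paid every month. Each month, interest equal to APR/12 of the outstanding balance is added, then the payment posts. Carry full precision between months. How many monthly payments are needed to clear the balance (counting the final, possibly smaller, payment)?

Monthly rate r = 21.2%/12 = 1.76667% = 0.0176667.
Recurrence: B ← B·(1+r) − £73.58.
Month 1: interest £25.44; balance after payment £1,391.86.
Month 2: interest £24.59; balance after payment £1,342.87.
Closed form: n = −ln(1 − rB₀/P)/ln(1+r) = −ln(0.65425)/ln(1.01767) ≈ 24.226, so the balance reaches zero during payment 25.

25 payments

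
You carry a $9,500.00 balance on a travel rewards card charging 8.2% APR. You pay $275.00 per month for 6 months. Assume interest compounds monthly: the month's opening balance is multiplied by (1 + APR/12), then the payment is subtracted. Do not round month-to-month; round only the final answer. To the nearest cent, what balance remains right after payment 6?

$8,217.77

Monthly rate r = 8.2%/12 = 0.683333% = 0.00683333.
Each month: B ← B·(1+r) − $275.00.
Month 1: interest $64.92; balance after payment $9,289.92.
Month 2: interest $63.48; balance after payment $9,078.40.
Month 3: interest $62.04; balance after payment $8,865.43.
Month 4: interest $60.58; balance after payment $8,651.01.
Month 5: interest $59.12; balance after payment $8,435.13.
Month 6: interest $57.64; balance after payment $8,217.77.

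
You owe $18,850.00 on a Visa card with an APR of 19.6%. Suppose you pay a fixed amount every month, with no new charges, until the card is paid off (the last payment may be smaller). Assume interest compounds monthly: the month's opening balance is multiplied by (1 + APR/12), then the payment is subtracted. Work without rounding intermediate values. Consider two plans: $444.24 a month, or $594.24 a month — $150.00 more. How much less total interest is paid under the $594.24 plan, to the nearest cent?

Monthly rate r = 19.6%/12 = 1.63333% = 0.0163333.
At $444.24/mo: n = ⌈−ln(1 − rB₀/P)/ln(1+r)⌉ = 73 payments (last $400.42); total interest = total paid − $18,850.00 = $13,535.70.
At $594.24/mo: 46 payments (last $36.33); total interest $7,927.13.
Interest saved = $13,535.70 − $7,927.13 = $5,608.57.

$5,608.57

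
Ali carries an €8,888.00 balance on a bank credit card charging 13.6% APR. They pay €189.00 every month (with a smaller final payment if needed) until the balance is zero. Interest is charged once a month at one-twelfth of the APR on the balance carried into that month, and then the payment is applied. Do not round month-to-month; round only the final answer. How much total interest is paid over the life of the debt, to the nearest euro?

Monthly rate r = 13.6%/12 = 1.13333% = 0.0113333.
Payoff takes n = ⌈−ln(1 − rB₀/P)/ln(1+r)⌉ = ⌈67.558⌉ = 68 payments; the last is €105.78.
Total paid = 67·€189.00 + €105.78 = €12,768.78.
Total interest = total paid − principal = €12,768.78 − €8,888.00 = €3,880.78.

€3,881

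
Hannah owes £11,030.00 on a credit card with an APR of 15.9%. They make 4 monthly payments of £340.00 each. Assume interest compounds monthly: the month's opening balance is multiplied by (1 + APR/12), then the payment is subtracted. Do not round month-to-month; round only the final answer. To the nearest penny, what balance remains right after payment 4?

£10,239.04

Monthly rate r = 15.9%/12 = 1.325% = 0.01325.
Each month: B ← B·(1+r) − £340.00.
Month 1: interest £146.15; balance after payment £10,836.15.
Month 2: interest £143.58; balance after payment £10,639.73.
Month 3: interest £140.98; balance after payment £10,440.70.
Month 4: interest £138.34; balance after payment £10,239.04.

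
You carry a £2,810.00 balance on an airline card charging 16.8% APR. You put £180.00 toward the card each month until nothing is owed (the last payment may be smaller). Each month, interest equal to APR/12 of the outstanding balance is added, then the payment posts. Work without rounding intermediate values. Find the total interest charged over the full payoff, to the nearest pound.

£383

Monthly rate r = 16.8%/12 = 1.4% = 0.014.
Payoff takes n = ⌈−ln(1 − rB₀/P)/ln(1+r)⌉ = ⌈17.738⌉ = 18 payments; the last is £133.10.
Total paid = 17·£180.00 + £133.10 = £3,193.10.
Total interest = total paid − principal = £3,193.10 − £2,810.00 = £383.10.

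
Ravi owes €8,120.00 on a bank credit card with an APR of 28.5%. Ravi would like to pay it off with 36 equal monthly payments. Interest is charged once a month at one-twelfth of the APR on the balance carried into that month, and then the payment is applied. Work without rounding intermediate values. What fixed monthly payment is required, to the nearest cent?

Monthly rate r = 28.5%/12 = 2.375% = 0.02375.
Level-payment amortization: P = B₀·r / (1 − (1+r)^(−n)) = 8120.00·0.02375 / (1 − 1.02375^(−36)).
Denominator 1 − (1+r)^(−36) = 0.570444713.
P = 192.85 / 0.570444713 ≈ 338.07.

€338.07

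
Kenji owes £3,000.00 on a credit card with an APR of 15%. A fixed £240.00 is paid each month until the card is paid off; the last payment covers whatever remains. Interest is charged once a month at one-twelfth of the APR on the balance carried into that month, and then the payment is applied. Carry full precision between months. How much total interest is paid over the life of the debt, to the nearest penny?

Monthly rate r = 15%/12 = 1.25% = 0.0125.
Payoff takes n = ⌈−ln(1 − rB₀/P)/ln(1+r)⌉ = ⌈13.677⌉ = 14 payments; the last is £162.73.
Total paid = 13·£240.00 + £162.73 = £3,282.73.
Total interest = total paid − principal = £3,282.73 − £3,000.00 = £282.73.

£282.73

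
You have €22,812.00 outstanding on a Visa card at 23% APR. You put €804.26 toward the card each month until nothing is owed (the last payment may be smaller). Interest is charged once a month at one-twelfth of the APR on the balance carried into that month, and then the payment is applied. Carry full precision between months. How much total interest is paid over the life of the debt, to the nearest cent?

€10,421.96

Monthly rate r = 23%/12 = 1.91667% = 0.0191667.
Payoff takes n = ⌈−ln(1 − rB₀/P)/ln(1+r)⌉ = ⌈41.320⌉ = 42 payments; the last is €259.30.
Total paid = 41·€804.26 + €259.30 = €33,233.96.
Total interest = total paid − principal = €33,233.96 − €22,812.00 = €10,421.96.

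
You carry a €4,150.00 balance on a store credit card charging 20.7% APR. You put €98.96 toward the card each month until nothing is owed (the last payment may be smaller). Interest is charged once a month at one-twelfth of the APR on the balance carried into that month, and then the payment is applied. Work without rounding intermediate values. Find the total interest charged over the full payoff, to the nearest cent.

€3,286.33

Monthly rate r = 20.7%/12 = 1.725% = 0.01725.
Payoff takes n = ⌈−ln(1 − rB₀/P)/ln(1+r)⌉ = ⌈75.144⌉ = 76 payments; the last is €14.33.
Total paid = 75·€98.96 + €14.33 = €7,436.33.
Total interest = total paid − principal = €7,436.33 − €4,150.00 = €3,286.33.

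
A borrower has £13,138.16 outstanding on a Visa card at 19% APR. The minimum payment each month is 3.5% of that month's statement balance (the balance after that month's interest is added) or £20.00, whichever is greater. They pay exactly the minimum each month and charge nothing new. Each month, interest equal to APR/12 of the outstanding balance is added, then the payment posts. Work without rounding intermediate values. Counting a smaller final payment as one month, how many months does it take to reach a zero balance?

196 months

Monthly rate r = 19%/12 = 1.58333% = 0.0158333.
While 3.5% of the post-interest balance exceeds £20.00, each month B ← (B·(1+r))·(1 − 0.035), i.e. B shrinks by the factor (1+r)·0.965 = 0.98028.
This holds for months 1–159. Entering month 160 the balance is £553.54; 3.5% of the post-interest balance is now below £20.00, so the flat £20.00 minimum applies from here.
From month 160 a fixed £20.00 at rate r clears £553.54 in 37 more payments. Total: 159 + 37 = 196 months.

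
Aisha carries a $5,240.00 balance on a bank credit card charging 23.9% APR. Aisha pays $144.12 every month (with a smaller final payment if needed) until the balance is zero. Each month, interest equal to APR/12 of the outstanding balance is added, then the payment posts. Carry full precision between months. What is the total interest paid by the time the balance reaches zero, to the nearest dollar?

Monthly rate r = 23.9%/12 = 1.99167% = 0.0199167.
Payoff takes n = ⌈−ln(1 − rB₀/P)/ln(1+r)⌉ = ⌈65.305⌉ = 66 payments; the last is $44.21.
Total paid = 65·$144.12 + $44.21 = $9,412.01.
Total interest = total paid − principal = $9,412.01 − $5,240.00 = $4,172.01.

$4,172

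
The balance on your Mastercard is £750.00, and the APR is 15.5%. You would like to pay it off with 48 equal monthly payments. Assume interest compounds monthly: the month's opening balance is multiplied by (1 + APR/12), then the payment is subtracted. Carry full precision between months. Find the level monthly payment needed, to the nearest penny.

Monthly rate r = 15.5%/12 = 1.29167% = 0.0129167.
Level-payment amortization: P = B₀·r / (1 − (1+r)^(−n)) = 750.00·0.0129167 / (1 − 1.01292^(−48)).
Denominator 1 − (1+r)^(−48) = 0.459915669.
P = 9.6875 / 0.459915669 ≈ 21.06.

£21.06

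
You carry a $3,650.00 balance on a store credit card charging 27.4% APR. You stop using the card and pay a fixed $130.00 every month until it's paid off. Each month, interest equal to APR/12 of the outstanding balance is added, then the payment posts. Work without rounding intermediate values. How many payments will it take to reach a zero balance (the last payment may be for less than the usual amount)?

46 payments

Monthly rate r = 27.4%/12 = 2.28333% = 0.0228333.
Recurrence: B ← B·(1+r) − $130.00.
Month 1: interest $83.34; balance after payment $3,603.34.
Month 2: interest $82.28; balance after payment $3,555.62.
Closed form: n = −ln(1 − rB₀/P)/ln(1+r) = −ln(0.35891)/ln(1.02283) ≈ 45.387, so the balance reaches zero during payment 46.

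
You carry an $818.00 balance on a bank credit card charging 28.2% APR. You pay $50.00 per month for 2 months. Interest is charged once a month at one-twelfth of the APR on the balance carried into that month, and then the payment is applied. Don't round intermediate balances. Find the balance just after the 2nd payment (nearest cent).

Monthly rate r = 28.2%/12 = 2.35% = 0.0235.
Each month: B ← B·(1+r) − $50.00.
Month 1: interest $19.22; balance after payment $787.22.
Month 2: interest $18.50; balance after payment $755.72.

$755.72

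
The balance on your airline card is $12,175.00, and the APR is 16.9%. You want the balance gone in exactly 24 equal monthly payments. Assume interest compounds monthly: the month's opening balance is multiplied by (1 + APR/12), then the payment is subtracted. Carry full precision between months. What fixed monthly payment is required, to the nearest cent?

$601.37

Monthly rate r = 16.9%/12 = 1.40833% = 0.0140833.
Level-payment amortization: P = B₀·r / (1 − (1+r)^(−n)) = 12175.00·0.0140833 / (1 − 1.01408^(−24)).
Denominator 1 − (1+r)^(−24) = 0.285121034.
P = 171.465 / 0.285121034 ≈ 601.37.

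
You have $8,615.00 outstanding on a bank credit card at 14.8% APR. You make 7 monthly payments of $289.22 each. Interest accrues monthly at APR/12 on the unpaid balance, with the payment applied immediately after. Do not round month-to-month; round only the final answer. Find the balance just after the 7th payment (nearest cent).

$7,285.85

Monthly rate r = 14.8%/12 = 1.23333% = 0.0123333.
Each month: B ← B·(1+r) − $289.22.
Month 1: interest $106.25; balance after payment $8,432.03.
Month 2: interest $104.00; balance after payment $8,246.81.
Month 3: interest $101.71; balance after payment $8,059.30.
Month 4: interest $99.40; balance after payment $7,869.48.
Month 5: interest $97.06; balance after payment $7,677.31.
Month 6: interest $94.69; balance after payment $7,482.78.
Month 7: interest $92.29; balance after payment $7,285.85.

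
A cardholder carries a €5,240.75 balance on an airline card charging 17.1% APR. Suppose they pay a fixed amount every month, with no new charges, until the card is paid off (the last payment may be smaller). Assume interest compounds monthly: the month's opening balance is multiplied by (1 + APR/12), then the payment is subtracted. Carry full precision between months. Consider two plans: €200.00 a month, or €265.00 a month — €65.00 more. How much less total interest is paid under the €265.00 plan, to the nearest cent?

Monthly rate r = 17.1%/12 = 1.425% = 0.01425.
At €200.00/mo: n = ⌈−ln(1 − rB₀/P)/ln(1+r)⌉ = 34 payments (last €7.42); total interest = total paid − €5,240.75 = €1,366.67.
At €265.00/mo: 24 payments (last €105.14); total interest €959.39.
Interest saved = €1,366.67 − €959.39 = €407.28.

€407.28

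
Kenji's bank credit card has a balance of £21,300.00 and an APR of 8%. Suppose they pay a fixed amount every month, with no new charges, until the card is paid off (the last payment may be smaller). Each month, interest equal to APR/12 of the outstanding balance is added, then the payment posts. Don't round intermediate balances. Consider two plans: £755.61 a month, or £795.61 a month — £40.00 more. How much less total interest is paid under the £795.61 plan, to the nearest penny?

£131.85

Monthly rate r = 8%/12 = 0.666667% = 0.00666667.
At £755.61/mo: n = ⌈−ln(1 − rB₀/P)/ln(1+r)⌉ = 32 payments (last £249.03); total interest = total paid − £21,300.00 = £2,372.94.
At £795.61/mo: 30 payments (last £468.40); total interest £2,241.09.
Interest saved = £2,372.94 − £2,241.09 = £131.85.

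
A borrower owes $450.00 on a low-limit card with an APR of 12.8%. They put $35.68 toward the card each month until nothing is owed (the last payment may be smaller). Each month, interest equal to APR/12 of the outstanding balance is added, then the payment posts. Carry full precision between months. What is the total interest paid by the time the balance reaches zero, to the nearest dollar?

Monthly rate r = 12.8%/12 = 1.06667% = 0.0106667.
Payoff takes n = ⌈−ln(1 − rB₀/P)/ln(1+r)⌉ = ⌈13.617⌉ = 14 payments; the last is $22.07.
Total paid = 13·$35.68 + $22.07 = $485.91.
Total interest = total paid − principal = $485.91 − $450.00 = $35.91.

$36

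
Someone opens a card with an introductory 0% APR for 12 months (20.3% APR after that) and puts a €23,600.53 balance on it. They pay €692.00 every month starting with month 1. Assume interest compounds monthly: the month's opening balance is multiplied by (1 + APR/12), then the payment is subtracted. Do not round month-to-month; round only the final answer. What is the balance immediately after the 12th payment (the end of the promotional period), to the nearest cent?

€15,296.53

Promo months 1–12 at r₀ = 0%/12 = 0; months 13+ at r₁ = 20.3%/12 = 0.0169167.
After month 12 (no interest yet): B = €23,600.53 − 12·€692.00 = €15,296.53.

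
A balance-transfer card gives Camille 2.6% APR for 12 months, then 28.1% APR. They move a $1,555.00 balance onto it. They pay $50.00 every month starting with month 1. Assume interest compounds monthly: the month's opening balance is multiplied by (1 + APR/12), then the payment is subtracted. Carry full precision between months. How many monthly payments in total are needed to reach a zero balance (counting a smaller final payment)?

39 payments

Promo months 1–12 at r₀ = 2.6%/12 = 0.00216667; months 13+ at r₁ = 28.1%/12 = 0.0234167.
After month 12: iterate B ← B·(1+r₀) − $50.00 for 12 months → $988.71.
Then at r₁ with $50.00/mo: n₂ = −ln(1 − r₁·B/P)/ln(1+r₁) ≈ 26.87 → 27 more payments.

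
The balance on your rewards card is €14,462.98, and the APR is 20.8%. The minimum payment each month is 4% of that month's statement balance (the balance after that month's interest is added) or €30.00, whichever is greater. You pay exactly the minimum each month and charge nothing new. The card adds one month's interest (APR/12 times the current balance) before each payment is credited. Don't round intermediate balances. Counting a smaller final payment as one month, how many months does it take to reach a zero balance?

159 months

Monthly rate r = 20.8%/12 = 1.73333% = 0.0173333.
While 4% of the post-interest balance exceeds €30.00, each month B ← (B·(1+r))·(1 − 0.04), i.e. B shrinks by the factor (1+r)·0.96 = 0.97664.
This holds for months 1–126. Entering month 127 the balance is €735.88; 4% of the post-interest balance is now below €30.00, so the flat €30.00 minimum applies from here.
From month 127 a fixed €30.00 at rate r clears €735.88 in 33 more payments. Total: 126 + 33 = 159 months.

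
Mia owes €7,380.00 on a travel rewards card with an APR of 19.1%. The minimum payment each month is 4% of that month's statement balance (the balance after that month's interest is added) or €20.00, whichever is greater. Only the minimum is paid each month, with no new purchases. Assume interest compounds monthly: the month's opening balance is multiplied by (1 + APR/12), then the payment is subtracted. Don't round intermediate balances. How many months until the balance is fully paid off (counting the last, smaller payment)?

Monthly rate r = 19.1%/12 = 1.59167% = 0.0159167.
While 4% of the post-interest balance exceeds €20.00, each month B ← (B·(1+r))·(1 − 0.04), i.e. B shrinks by the factor (1+r)·0.96 = 0.97528.
This holds for months 1–109. Entering month 110 the balance is €482.12; 4% of the post-interest balance is now below €20.00, so the flat €20.00 minimum applies from here.
From month 110 a fixed €20.00 at rate r clears €482.12 in 31 more payments. Total: 109 + 31 = 140 months.

140 months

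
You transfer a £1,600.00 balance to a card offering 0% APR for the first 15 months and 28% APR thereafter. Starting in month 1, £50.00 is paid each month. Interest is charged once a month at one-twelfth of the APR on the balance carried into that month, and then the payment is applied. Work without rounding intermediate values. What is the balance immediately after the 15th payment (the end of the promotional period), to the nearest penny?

£850.00

Promo months 1–15 at r₀ = 0%/12 = 0; months 16+ at r₁ = 28%/12 = 0.0233333.
After month 15 (no interest yet): B = £1,600.00 − 15·£50.00 = £850.00.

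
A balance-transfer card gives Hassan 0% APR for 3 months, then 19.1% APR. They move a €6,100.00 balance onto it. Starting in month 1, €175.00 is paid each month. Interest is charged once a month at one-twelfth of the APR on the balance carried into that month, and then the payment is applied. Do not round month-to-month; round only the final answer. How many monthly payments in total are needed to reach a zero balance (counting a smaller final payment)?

48 months

Promo months 1–3 at r₀ = 0%/12 = 0; months 4+ at r₁ = 19.1%/12 = 0.0159167.
After month 3 (no interest yet): B = €6,100.00 − 3·€175.00 = €5,575.00.
Then at r₁ with €175.00/mo: n₂ = −ln(1 − r₁·B/P)/ln(1+r₁) ≈ 44.79 → 45 more payments.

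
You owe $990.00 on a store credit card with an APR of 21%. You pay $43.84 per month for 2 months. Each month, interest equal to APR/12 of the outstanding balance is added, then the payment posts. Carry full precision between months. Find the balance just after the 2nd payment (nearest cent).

Monthly rate r = 21%/12 = 1.75% = 0.0175.
Each month: B ← B·(1+r) − $43.84.
Month 1: interest $17.33; balance after payment $963.49.
Month 2: interest $16.86; balance after payment $936.51.

$936.51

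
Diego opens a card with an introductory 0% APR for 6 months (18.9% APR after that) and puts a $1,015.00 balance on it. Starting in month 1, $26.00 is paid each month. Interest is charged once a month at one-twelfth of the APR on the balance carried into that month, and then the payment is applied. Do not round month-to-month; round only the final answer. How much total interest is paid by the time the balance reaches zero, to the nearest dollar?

Promo months 1–6 at r₀ = 0%/12 = 0; months 7+ at r₁ = 18.9%/12 = 0.01575.
After month 6 (no interest yet): B = $1,015.00 − 6·$26.00 = $859.00.
Then at r₁ with $26.00/mo: n₂ = −ln(1 − r₁·B/P)/ln(1+r₁) ≈ 47.01 → 48 more payments.
Total paid = 53·$26.00 + $0.38 = $1,378.38; interest = $1,378.38 − $1,015.00 = $363.38.

$363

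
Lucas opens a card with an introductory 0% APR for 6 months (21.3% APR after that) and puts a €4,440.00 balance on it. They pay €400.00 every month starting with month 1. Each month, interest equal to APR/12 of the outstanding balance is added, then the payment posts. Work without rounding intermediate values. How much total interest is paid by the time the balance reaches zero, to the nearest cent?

€118.08

Promo months 1–6 at r₀ = 0%/12 = 0; months 7+ at r₁ = 21.3%/12 = 0.01775.
After month 6 (no interest yet): B = €4,440.00 − 6·€400.00 = €2,040.00.
Then at r₁ with €400.00/mo: n₂ = −ln(1 − r₁·B/P)/ln(1+r₁) ≈ 5.39 → 6 more payments.
Total paid = 11·€400.00 + €158.08 = €4,558.08; interest = €4,558.08 − €4,440.00 = €118.08.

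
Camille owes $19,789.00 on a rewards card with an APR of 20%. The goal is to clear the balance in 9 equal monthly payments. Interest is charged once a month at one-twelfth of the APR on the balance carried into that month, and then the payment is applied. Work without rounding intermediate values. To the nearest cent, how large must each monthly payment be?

Monthly rate r = 20%/12 = 1.66667% = 0.0166667.
Level-payment amortization: P = B₀·r / (1 − (1+r)^(−n)) = 19789.00·0.0166667 / (1 − 1.01667^(−9)).
Denominator 1 − (1+r)^(−9) = 0.138227287.
P = 329.817 / 0.138227287 ≈ 2386.05.

$2,386.05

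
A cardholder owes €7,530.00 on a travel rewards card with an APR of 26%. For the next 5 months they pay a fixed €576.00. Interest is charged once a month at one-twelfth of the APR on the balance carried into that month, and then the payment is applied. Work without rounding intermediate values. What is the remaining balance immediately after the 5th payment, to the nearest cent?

€5,374.34

Monthly rate r = 26%/12 = 2.16667% = 0.0216667.
Each month: B ← B·(1+r) − €576.00.
Month 1: interest €163.15; balance after payment €7,117.15.
Month 2: interest €154.20; balance after payment €6,695.35.
Month 3: interest €145.07; balance after payment €6,264.42.
Month 4: interest €135.73; balance after payment €5,824.15.
Month 5: interest €126.19; balance after payment €5,374.34.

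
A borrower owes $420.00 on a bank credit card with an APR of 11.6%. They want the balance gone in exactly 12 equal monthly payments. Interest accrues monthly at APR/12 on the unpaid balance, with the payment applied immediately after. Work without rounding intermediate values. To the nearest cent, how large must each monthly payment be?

$37.24

Monthly rate r = 11.6%/12 = 0.966667% = 0.00966667.
Level-payment amortization: P = B₀·r / (1 − (1+r)^(−n)) = 420.00·0.00966667 / (1 − 1.00967^(−12)).
Denominator 1 − (1+r)^(−12) = 0.109028573.
P = 4.06 / 0.109028573 ≈ 37.24.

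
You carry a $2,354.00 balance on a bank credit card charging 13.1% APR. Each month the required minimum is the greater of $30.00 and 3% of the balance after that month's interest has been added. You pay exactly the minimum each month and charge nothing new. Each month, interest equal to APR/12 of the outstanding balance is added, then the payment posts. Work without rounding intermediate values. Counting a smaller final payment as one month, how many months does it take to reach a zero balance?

Monthly rate r = 13.1%/12 = 1.09167% = 0.0109167.
While 3% of the post-interest balance exceeds $30.00, each month B ← (B·(1+r))·(1 − 0.03), i.e. B shrinks by the factor (1+r)·0.97 = 0.98059.
This holds for months 1–45. Entering month 46 the balance is $974.37; 3% of the post-interest balance is now below $30.00, so the flat $30.00 minimum applies from here.
From month 46 a fixed $30.00 at rate r clears $974.37 in 41 more payments. Total: 45 + 41 = 86 months.

86 months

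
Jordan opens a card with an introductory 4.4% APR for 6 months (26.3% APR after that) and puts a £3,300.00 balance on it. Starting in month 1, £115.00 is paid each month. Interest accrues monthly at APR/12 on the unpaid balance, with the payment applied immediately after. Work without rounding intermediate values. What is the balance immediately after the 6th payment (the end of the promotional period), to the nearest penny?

Promo months 1–6 at r₀ = 4.4%/12 = 0.00366667; months 7+ at r₁ = 26.3%/12 = 0.0219167.
After month 6: iterate B ← B·(1+r₀) − £115.00 for 6 months → £2,676.91.

£2,676.91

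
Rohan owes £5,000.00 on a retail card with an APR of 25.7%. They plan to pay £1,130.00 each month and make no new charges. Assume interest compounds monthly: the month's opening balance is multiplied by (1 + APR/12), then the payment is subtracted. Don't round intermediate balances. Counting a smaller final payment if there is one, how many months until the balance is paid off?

Monthly rate r = 25.7%/12 = 2.14167% = 0.0214167.
Recurrence: B ← B·(1+r) − £1,130.00.
Month 1: interest £107.08; balance after payment £3,977.08.
Month 2: interest £85.18; balance after payment £2,932.26.
Month 3: interest £62.80; balance after payment £1,865.06.
Month 4: interest £39.94; balance after payment £775.00.
Month 5: interest £16.60; balance after payment £0.00.

5 payments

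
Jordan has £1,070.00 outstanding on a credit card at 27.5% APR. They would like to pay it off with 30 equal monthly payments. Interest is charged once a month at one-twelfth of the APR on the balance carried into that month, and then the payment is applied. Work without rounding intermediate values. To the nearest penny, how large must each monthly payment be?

Monthly rate r = 27.5%/12 = 2.29167% = 0.0229167.
Level-payment amortization: P = B₀·r / (1 − (1+r)^(−n)) = 1070.00·0.0229167 / (1 − 1.02292^(−30)).
Denominator 1 − (1+r)^(−30) = 0.493251633.
P = 24.5208 / 0.493251633 ≈ 49.71.

£49.71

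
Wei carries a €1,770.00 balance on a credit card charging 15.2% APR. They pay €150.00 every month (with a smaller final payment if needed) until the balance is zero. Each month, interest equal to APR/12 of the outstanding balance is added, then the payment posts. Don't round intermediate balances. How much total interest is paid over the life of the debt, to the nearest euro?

€159

Monthly rate r = 15.2%/12 = 1.26667% = 0.0126667.
Payoff takes n = ⌈−ln(1 − rB₀/P)/ln(1+r)⌉ = ⌈12.862⌉ = 13 payments; the last is €129.37.
Total paid = 12·€150.00 + €129.37 = €1,929.37.
Total interest = total paid − principal = €1,929.37 − €1,770.00 = €159.37.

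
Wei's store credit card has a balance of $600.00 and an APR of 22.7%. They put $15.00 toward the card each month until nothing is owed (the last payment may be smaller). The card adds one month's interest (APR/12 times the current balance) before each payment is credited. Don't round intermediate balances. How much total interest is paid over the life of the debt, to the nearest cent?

$531.30

Monthly rate r = 22.7%/12 = 1.89167% = 0.0189167.
Payoff takes n = ⌈−ln(1 − rB₀/P)/ln(1+r)⌉ = ⌈75.418⌉ = 76 payments; the last is $6.30.
Total paid = 75·$15.00 + $6.30 = $1,131.30.
Total interest = total paid − principal = $1,131.30 − $600.00 = $531.30.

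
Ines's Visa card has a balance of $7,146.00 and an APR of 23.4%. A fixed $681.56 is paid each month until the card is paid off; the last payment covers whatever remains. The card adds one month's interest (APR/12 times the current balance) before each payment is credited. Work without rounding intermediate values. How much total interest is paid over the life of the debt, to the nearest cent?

Monthly rate r = 23.4%/12 = 1.95% = 0.0195.
Payoff takes n = ⌈−ln(1 − rB₀/P)/ln(1+r)⌉ = ⌈11.844⌉ = 12 payments; the last is $575.76.
Total paid = 11·$681.56 + $575.76 = $8,072.92.
Total interest = total paid − principal = $8,072.92 − $7,146.00 = $926.92.

$926.92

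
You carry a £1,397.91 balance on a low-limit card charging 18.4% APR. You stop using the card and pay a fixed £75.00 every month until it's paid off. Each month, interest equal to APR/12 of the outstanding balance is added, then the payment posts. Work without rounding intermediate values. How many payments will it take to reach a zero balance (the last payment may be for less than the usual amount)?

Monthly rate r = 18.4%/12 = 1.53333% = 0.0153333.
Recurrence: B ← B·(1+r) − £75.00.
Month 1: interest £21.43; balance after payment £1,344.34.
Month 2: interest £20.61; balance after payment £1,289.96.
Closed form: n = −ln(1 − rB₀/P)/ln(1+r) = −ln(0.71421)/ln(1.01533) ≈ 22.119, so the balance reaches zero during payment 23.

23 months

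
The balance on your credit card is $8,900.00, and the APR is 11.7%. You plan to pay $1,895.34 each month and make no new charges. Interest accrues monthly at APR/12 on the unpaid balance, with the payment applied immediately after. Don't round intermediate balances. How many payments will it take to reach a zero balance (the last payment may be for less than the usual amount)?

5 payments

Monthly rate r = 11.7%/12 = 0.975% = 0.00975.
Recurrence: B ← B·(1+r) − $1,895.34.
Month 1: interest $86.78; balance after payment $7,091.43.
Month 2: interest $69.14; balance after payment $5,265.24.
Month 3: interest $51.34; balance after payment $3,421.23.
Month 4: interest $33.36; balance after payment $1,559.25.
Month 5: interest $15.20; balance after payment $0.00.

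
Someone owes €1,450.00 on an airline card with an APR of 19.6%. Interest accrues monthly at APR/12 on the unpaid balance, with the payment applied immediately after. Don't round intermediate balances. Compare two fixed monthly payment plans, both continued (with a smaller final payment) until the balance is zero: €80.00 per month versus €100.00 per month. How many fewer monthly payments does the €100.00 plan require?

Monthly rate r = 19.6%/12 = 1.63333% = 0.0163333.
At €80.00/mo: n = ⌈−ln(1 − rB₀/P)/ln(1+r)⌉ = 22 payments (last €53.51); total interest = total paid − €1,450.00 = €283.51.
At €100.00/mo: 17 payments (last €68.42); total interest €218.42.
Payments saved = 22 − 17 = 5.

5 fewer payments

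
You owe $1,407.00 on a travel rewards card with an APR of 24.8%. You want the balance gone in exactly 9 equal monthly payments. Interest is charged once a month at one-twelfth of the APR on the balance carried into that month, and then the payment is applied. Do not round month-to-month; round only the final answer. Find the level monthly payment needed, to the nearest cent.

Monthly rate r = 24.8%/12 = 2.06667% = 0.0206667.
Level-payment amortization: P = B₀·r / (1 − (1+r)^(−n)) = 1407.00·0.0206667 / (1 − 1.02067^(−9)).
Denominator 1 − (1+r)^(−9) = 0.168150777.
P = 29.078 / 0.168150777 ≈ 172.93.

$172.93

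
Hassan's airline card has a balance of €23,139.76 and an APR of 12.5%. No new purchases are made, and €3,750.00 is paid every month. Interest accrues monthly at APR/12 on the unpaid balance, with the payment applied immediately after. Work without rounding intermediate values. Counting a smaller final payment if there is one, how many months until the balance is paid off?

7 payments

Monthly rate r = 12.5%/12 = 1.04167% = 0.0104167.
Recurrence: B ← B·(1+r) − €3,750.00.
Month 1: interest €241.04; balance after payment €19,630.80.
Month 2: interest €204.49; balance after payment €16,085.29.
Closed form: n = −ln(1 − rB₀/P)/ln(1+r) = −ln(0.93572)/ln(1.01042) ≈ 6.411, so the balance reaches zero during payment 7.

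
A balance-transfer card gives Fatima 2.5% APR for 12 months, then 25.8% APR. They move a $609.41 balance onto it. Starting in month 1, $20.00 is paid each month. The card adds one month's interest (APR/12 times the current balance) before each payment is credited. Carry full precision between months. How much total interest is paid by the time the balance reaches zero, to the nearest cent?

Promo months 1–12 at r₀ = 2.5%/12 = 0.00208333; months 13+ at r₁ = 25.8%/12 = 0.0215.
After month 12: iterate B ← B·(1+r₀) − $20.00 for 12 months → $382.05.
Then at r₁ with $20.00/mo: n₂ = −ln(1 − r₁·B/P)/ln(1+r₁) ≈ 24.86 → 25 more payments.
Total paid = 36·$20.00 + $17.23 = $737.23; interest = $737.23 − $609.41 = $127.82.

$127.82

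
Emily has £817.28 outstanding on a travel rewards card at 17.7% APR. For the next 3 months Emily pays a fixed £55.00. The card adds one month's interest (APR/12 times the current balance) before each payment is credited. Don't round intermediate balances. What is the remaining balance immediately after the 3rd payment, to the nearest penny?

Monthly rate r = 17.7%/12 = 1.475% = 0.01475.
Each month: B ← B·(1+r) − £55.00.
Month 1: interest £12.05; balance after payment £774.33.
Month 2: interest £11.42; balance after payment £730.76.
Month 3: interest £10.78; balance after payment £686.53.

£686.53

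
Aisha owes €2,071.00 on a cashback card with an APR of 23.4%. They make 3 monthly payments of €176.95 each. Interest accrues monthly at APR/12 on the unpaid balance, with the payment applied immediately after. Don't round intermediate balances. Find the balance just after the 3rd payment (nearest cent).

Monthly rate r = 23.4%/12 = 1.95% = 0.0195.
Each month: B ← B·(1+r) − €176.95.
Month 1: interest €40.38; balance after payment €1,934.43.
Month 2: interest €37.72; balance after payment €1,795.21.
Month 3: interest €35.01; balance after payment €1,653.26.

€1,653.26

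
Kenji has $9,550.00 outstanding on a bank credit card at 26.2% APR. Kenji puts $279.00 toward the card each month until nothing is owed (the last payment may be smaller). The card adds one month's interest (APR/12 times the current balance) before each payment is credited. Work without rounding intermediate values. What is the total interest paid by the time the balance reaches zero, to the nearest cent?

$8,221.64

Monthly rate r = 26.2%/12 = 2.18333% = 0.0218333.
Payoff takes n = ⌈−ln(1 − rB₀/P)/ln(1+r)⌉ = ⌈63.695⌉ = 64 payments; the last is $194.64.
Total paid = 63·$279.00 + $194.64 = $17,771.64.
Total interest = total paid − principal = $17,771.64 − $9,550.00 = $8,221.64.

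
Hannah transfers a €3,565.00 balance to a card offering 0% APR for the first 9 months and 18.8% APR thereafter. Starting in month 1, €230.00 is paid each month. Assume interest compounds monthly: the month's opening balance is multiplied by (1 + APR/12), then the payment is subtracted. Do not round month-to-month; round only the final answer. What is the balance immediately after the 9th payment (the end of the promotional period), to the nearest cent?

Promo months 1–9 at r₀ = 0%/12 = 0; months 10+ at r₁ = 18.8%/12 = 0.0156667.
After month 9 (no interest yet): B = €3,565.00 − 9·€230.00 = €1,495.00.

€1,495.00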